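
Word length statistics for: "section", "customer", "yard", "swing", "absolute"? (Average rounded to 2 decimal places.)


Lengths: "section"=7, "customer"=8, "yard"=4, "swing"=5, "absolute"=8
Sum = 32, Count = 5
Average = 32/5 = 6.40
= avg=6.40, min=4, max=8


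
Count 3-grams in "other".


Word: "other" (length 5)
Number of 3-grams = length - 3 + 1 = 5 - 3 + 1
= 3


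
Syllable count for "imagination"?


Word: "imagination"
Syllable breakdown: i | mag | i | na | tion
Counting: 5 parts
= 5 syllables


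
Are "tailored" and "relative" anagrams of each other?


Word 1: "tailored" → sorted: adeilort
Word 2: "relative" → sorted: aeeilrtv
Same letters? adeilort != aeeilrtv
Anagram = No


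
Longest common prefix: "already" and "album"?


Word 1: "already"
Word 2: "album"
Comparing from start:
  Pos 0: 'a' == 'a'
  Pos 1: 'l' == 'l'
  Pos 2: 'r' != 'b' (stop)
LCP = "al" (length 2)


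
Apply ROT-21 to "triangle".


Word: "triangle"
Shift: 21
Each letter → (letter + shift) mod 26:
  't' (19) + 21 = 14 → 'o'
  'r' (17) + 21 = 12 → 'm'
  'i' (8) + 21 = 3 → 'd'
  'a' (0) + 21 = 21 → 'v'
  'n' (13) + 21 = 8 → 'i'
  'g' (6) + 21 = 1 → 'b'
  'l' (11) + 21 = 6 → 'g'
  'e' (4) + 21 = 25 → 'z'
Result = "omdvibgz"


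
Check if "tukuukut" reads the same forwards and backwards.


Word: "tukuukut"
Reversed: "tukuukut"
Forward == Backward? tukuukut == tukuukut
Palindrome = Yes


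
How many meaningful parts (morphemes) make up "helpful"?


Word: "helpful"
Morphemes: help / -ful
Each morpheme carries meaning
= 2 morphemes


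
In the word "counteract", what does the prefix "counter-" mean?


Prefix: counter-
Example: counteract = counter- + act
Meaning = against / opposite


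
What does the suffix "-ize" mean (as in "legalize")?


Suffix: -ize
Example: legalize (legal + -ize)
Meaning = to make


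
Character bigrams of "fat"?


Word: "fat" (length 3)
Number of bigrams = 3 - 2 + 1 = 2
  Position 0: "fa"
  Position 1: "at"
Bigrams = "fa", "at"


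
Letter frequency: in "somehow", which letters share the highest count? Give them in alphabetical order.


Word: "somehow"
Letter counts:
  'e': 1
  'h': 1
  'm': 1
  'o': 2
  's': 1
  'w': 1
Maximum count = 2
Most frequent = 'o' (2 times each)


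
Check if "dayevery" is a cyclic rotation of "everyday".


Word: "everyday", Candidate: "dayevery"
Method: check if candidate is substring of word+word
"everydayeveryday" contains "dayevery"? Yes
Is rotation = Yes


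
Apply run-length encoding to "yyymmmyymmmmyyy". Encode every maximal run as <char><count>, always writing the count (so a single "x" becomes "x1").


String: "yyymmmyymmmmyyy"
Scanning for consecutive runs:
  'y' x 3
  'm' x 3
  'y' x 2
  'm' x 4
  'y' x 3
RLE = "y3m3y2m4y3"


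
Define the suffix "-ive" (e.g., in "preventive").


Suffix: -ive
As in: preventive -> prevent + -ive
Meaning = tending to


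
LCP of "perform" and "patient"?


Word 1: "perform"
Word 2: "patient"
Comparing from start:
  Pos 0: 'p' == 'p'
  Pos 1: 'e' != 'a' (stop)
LCP = "p" (length 1)


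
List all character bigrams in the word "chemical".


Word: "chemical" (length 8)
Number of bigrams = 8 - 2 + 1 = 7
  Position 0: "ch"
  Position 1: "he"
  Position 2: "em"
  Position 3: "mi"
  Position 4: "ic"
  Position 5: "ca"
  Position 6: "al"
Bigrams = "ch", "he", "em", "mi", "ic", "ca", "al"


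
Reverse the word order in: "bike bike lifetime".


Original: "bike bike lifetime"
Words (1..n): bike | bike | lifetime
Reversed (n..1): lifetime | bike | bike
Result = "lifetime bike bike"


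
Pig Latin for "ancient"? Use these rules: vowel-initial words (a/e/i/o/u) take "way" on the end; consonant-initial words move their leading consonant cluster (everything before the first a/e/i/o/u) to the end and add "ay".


Word: "ancient"
Starts with vowel → add 'way'
Pig Latin = "ancientway"


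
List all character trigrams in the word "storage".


Word: "storage" (length 7)
Number of trigrams = 7 - 3 + 1 = 5
  Position 0: "sto"
  Position 1: "tor"
  Position 2: "ora"
  Position 3: "rag"
  Position 4: "age"
Trigrams = "sto", "tor", "ora", "rag", "age"


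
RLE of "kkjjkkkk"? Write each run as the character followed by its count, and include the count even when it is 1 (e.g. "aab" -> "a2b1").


String: "kkjjkkkk"
Scanning for consecutive runs:
  'k' x 2
  'j' x 2
  'k' x 4
RLE = "k2j2k4"


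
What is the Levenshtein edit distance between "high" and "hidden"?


Word 1: "high" (length 4)
Word 2: "hidden" (length 6)
One optimal edit sequence (insert/delete/substitute each cost 1):
  1. keep 'h'
  2. keep 'i'
  3. insert 'd'  (+1)
  4. insert 'd'  (+1)
  5. substitute 'g' -> 'e'  (+1)
  6. substitute 'h' -> 'n'  (+1)
Total edit operations: 4
Edit distance = 4


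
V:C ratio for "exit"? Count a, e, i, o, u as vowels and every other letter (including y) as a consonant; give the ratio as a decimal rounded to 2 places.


Word: "exit"
Vowels (a,e,i,o,u): 2
Consonants: 2
Ratio = 2/2
= 1.00


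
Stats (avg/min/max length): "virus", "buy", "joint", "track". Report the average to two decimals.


Lengths: "virus"=5, "buy"=3, "joint"=5, "track"=5
Sum = 18, Count = 4
Average = 18/4 = 4.50
= avg=4.50, min=3, max=5


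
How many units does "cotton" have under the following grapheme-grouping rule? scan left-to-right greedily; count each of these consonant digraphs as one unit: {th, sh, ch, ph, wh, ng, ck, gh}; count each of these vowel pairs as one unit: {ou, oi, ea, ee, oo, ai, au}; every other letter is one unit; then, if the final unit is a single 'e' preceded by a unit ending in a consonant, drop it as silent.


Word: "cotton" (6 letters)
Left-to-right scan:
  (1) 'c' (letter)
  (2) 'o' (letter)
  (3) 't' (letter)
  (4) 't' (letter)
  (5) 'o' (letter)
  (6) 'n' (letter)
Units from scan: 6
Sound units = 6 units


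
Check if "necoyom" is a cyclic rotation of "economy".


Word: "economy", Candidate: "necoyom"
Method: check if candidate is substring of word+word
"economyeconomy" contains "necoyom"? No
Is rotation = No


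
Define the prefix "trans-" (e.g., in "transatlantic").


Prefix: trans-
Example: transatlantic = trans- + atlantic
Meaning = across


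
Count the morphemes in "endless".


Word: "endless"
Morphemes: end + -less
Each morpheme carries meaning
= 2 morphemes


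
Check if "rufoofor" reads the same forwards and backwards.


Word: "rufoofor"
Reversed: "rofoofur"
Forward == Backward? rufoofor != rofoofur
Palindrome = No


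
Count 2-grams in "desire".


Word: "desire" (length 6)
Number of 2-grams = length - 2 + 1 = 6 - 2 + 1
= 5


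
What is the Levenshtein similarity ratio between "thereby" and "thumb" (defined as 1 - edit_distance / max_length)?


Word 1: "thereby" (length 7)
Word 2: "thumb" (length 5)
One optimal edit sequence:
  1. keep 't'
  2. keep 'h'
  3. delete 'e'  (+1)
  4. substitute 'r' -> 'u'  (+1)
  5. substitute 'e' -> 'm'  (+1)
  6. keep 'b'
  7. delete 'y'  (+1)
Edit distance = 4
Max length = max(7, 5) = 7
Similarity = 1 - 4/7
= 0.4286


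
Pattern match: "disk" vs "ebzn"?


Pattern of "disk": [0, 1, 2, 3]
Pattern of "ebzn": [0, 1, 2, 3]
Patterns match
Same pattern = Yes


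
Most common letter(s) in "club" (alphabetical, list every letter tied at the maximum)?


Word: "club"
Letter counts:
  'b': 1
  'c': 1
  'l': 1
  'u': 1
Maximum count = 1
Most frequent = 'b', 'c', 'l', 'u' (1 time each)


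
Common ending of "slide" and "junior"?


Word 1: "slide"
Word 2: "junior"
Comparing from end:
  Pos -1: 'e' != 'r' (stop)
LCS = "" (length 0)


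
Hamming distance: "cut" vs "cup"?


Comparing character by character (same length = 3):
  Pos 0: 'c' vs 'c' =
  Pos 1: 'u' vs 'u' =
  Pos 2: 't' vs 'p' !=
Hamming distance = 1


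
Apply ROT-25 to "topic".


Word: "topic"
Shift: 25
Each letter → (letter + shift) mod 26:
  't' (19) + 25 = 18 → 's'
  'o' (14) + 25 = 13 → 'n'
  'p' (15) + 25 = 14 → 'o'
  'i' (8) + 25 = 7 → 'h'
  'c' (2) + 25 = 1 → 'b'
Result = "snohb"


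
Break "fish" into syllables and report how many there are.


Word: "fish"
Syllable breakdown: fish
Counting: 1 part
= 1 syllable


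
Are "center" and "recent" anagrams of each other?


Word 1: "center" → sorted: ceenrt
Word 2: "recent" → sorted: ceenrt
Same letters? ceenrt == ceenrt
Anagram = Yes


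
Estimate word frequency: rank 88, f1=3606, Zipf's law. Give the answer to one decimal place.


Zipf's law: f(r) = f(1) / r
f(1) = 3606
f(88) = 3606 / 88
= 41.0 occurrences


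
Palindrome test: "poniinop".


Word: "poniinop"
Reversed: "poniinop"
Forward == Backward? poniinop == poniinop
Palindrome = Yes


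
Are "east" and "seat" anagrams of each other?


Word 1: "east" → sorted: aest
Word 2: "seat" → sorted: aest
Same letters? aest == aest
Anagram = Yes


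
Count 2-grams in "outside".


Word: "outside" (length 7)
Number of 2-grams = length - 2 + 1 = 7 - 2 + 1
= 6


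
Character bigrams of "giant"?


Word: "giant" (length 5)
Number of bigrams = 5 - 2 + 1 = 4
  Position 0: "gi"
  Position 1: "ia"
  Position 2: "an"
  Position 3: "nt"
Bigrams = "gi", "ia", "an", "nt"


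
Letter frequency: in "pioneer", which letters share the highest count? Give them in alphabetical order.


Word: "pioneer"
Letter counts:
  'e': 2
  'i': 1
  'n': 1
  'o': 1
  'p': 1
  'r': 1
Maximum count = 2
Most frequent = 'e' (2 times each)


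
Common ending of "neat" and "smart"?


Word 1: "neat"
Word 2: "smart"
Comparing from end:
  Pos -1: 't' == 't'
  Pos -2: 'a' != 'r' (stop)
LCS = "t" (length 1)


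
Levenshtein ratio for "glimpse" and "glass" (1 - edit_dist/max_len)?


Word 1: "glimpse" (length 7)
Word 2: "glass" (length 5)
One optimal edit sequence:
  1. keep 'g'
  2. keep 'l'
  3. delete 'i'  (+1)
  4. delete 'm'  (+1)
  5. substitute 'p' -> 'a'  (+1)
  6. keep 's'
  7. substitute 'e' -> 's'  (+1)
Edit distance = 4
Max length = max(7, 5) = 7
Similarity = 1 - 4/7
= 0.4286


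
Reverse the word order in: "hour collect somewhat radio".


Original: "hour collect somewhat radio"
Words (1..n): hour | collect | somewhat | radio
Reversed (n..1): radio | somewhat | collect | hour
Result = "radio somewhat collect hour"


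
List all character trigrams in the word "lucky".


Word: "lucky" (length 5)
Number of trigrams = 5 - 3 + 1 = 3
  Position 0: "luc"
  Position 1: "uck"
  Position 2: "cky"
Trigrams = "luc", "uck", "cky"


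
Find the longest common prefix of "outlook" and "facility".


Word 1: "outlook"
Word 2: "facility"
Comparing from start:
  Pos 0: 'o' != 'f' (stop)
LCP = "" (length 0)


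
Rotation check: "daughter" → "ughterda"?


Word: "daughter", Candidate: "ughterda"
Method: check if candidate is substring of word+word
"daughterdaughter" contains "ughterda"? Yes
Is rotation = Yes


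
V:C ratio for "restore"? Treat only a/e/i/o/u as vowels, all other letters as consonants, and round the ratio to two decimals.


Word: "restore"
Vowels (a,e,i,o,u): 3
Consonants: 4
Ratio = 3/4
= 0.75


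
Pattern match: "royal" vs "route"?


Pattern of "royal": [0, 1, 2, 3, 4]
Pattern of "route": [0, 1, 2, 3, 4]
Patterns match
Same pattern = Yes


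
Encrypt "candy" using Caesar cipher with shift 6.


Word: "candy"
Shift: 6
Each letter → (letter + shift) mod 26:
  'c' (2) + 6 = 8 → 'i'
  'a' (0) + 6 = 6 → 'g'
  'n' (13) + 6 = 19 → 't'
  'd' (3) + 6 = 9 → 'j'
  'y' (24) + 6 = 4 → 'e'
Result = "igtje"


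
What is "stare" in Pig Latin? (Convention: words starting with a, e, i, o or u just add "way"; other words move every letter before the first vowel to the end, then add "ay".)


Word: "stare"
Starts with consonant(s) → move to end, add 'ay'
Consonant cluster: "st"
Pig Latin = "arestay"


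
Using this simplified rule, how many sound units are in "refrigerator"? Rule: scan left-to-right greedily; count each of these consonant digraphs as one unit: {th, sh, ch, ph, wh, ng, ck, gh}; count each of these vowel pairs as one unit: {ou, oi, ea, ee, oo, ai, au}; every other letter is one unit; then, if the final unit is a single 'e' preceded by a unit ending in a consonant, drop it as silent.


Word: "refrigerator" (12 letters)
Left-to-right scan:
  [1] 'r' (letter)
  [2] 'e' (letter)
  [3] 'f' (letter)
  [4] 'r' (letter)
  [5] 'i' (letter)
  [6] 'g' (letter)
  [7] 'e' (letter)
  [8] 'r' (letter)
  [9] 'a' (letter)
  [10] 't' (letter)
  [11] 'o' (letter)
  [12] 'r' (letter)
Units from scan: 12
Sound units = 12 units


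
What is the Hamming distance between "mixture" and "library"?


Comparing character by character (same length = 7):
  Pos 0: 'm' vs 'l' !=
  Pos 1: 'i' vs 'i' =
  Pos 2: 'x' vs 'b' !=
  Pos 3: 't' vs 'r' !=
  Pos 4: 'u' vs 'a' !=
  Pos 5: 'r' vs 'r' =
  Pos 6: 'e' vs 'y' !=
Hamming distance = 5


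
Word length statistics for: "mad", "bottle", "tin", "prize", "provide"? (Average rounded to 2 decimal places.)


Lengths: "mad"=3, "bottle"=6, "tin"=3, "prize"=5, "provide"=7
Sum = 24, Count = 5
Average = 24/5 = 4.80
= avg=4.80, min=3, max=7


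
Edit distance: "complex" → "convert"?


Word 1: "complex" (length 7)
Word 2: "convert" (length 7)
One optimal edit sequence (insert/delete/substitute each cost 1):
  1. keep 'c'
  2. keep 'o'
  3. substitute 'm' -> 'n'  (+1)
  4. substitute 'p' -> 'v'  (+1)
  5. substitute 'l' -> 'e'  (+1)
  6. substitute 'e' -> 'r'  (+1)
  7. substitute 'x' -> 't'  (+1)
Total edit operations: 5
Edit distance = 5


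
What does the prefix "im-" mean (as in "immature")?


Prefix: im-
Example: immature = im- + mature
Meaning = not / into


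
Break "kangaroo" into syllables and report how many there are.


Word: "kangaroo"
Syllable breakdown: kan / ga / roo
Counting: 3 parts
= 3 syllables


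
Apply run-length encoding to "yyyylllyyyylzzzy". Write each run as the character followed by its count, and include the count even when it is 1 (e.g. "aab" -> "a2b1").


String: "yyyylllyyyylzzzy"
Scanning for consecutive runs:
  'y' x 4
  'l' x 3
  'y' x 4
  'l' x 1
  'z' x 3
  'y' x 1
RLE = "y4l3y4l1z3y1"


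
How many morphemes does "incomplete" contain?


Word: "incomplete"
Morphemes: in- + complete
Each morpheme carries meaning
= 2 morphemes


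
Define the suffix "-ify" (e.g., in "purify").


Suffix: -ify
Example: purify = pure + -ify, with a spelling change
Meaning = to make


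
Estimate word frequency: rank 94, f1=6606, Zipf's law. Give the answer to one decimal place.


Zipf's law: f(r) = f(1) / r
f(1) = 6606
f(94) = 6606 / 94
= 70.3 occurrences


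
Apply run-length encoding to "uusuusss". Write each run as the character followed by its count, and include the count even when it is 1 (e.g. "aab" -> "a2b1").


String: "uusuusss"
Scanning for consecutive runs:
  'u' x 2
  's' x 1
  'u' x 2
  's' x 3
RLE = "u2s1u2s3"


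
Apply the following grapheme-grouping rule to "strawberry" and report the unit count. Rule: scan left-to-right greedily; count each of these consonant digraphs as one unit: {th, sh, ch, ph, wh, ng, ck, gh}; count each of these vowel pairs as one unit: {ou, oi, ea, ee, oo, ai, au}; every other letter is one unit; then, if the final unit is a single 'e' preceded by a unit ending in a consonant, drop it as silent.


Word: "strawberry" (10 letters)
Left-to-right scan:
  (1) 's' (letter)
  (2) 't' (letter)
  (3) 'r' (letter)
  (4) 'a' (letter)
  (5) 'w' (letter)
  (6) 'b' (letter)
  (7) 'e' (letter)
  (8) 'r' (letter)
  (9) 'r' (letter)
  (10) 'y' (letter)
Units from scan: 10
Sound units = 10 units


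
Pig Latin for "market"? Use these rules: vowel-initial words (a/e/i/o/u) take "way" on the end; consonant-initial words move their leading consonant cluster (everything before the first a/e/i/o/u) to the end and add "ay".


Word: "market"
Starts with consonant(s) → move to end, add 'ay'
Consonant cluster: "m"
Pig Latin = "arketmay"


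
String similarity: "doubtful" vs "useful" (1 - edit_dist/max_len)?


Word 1: "doubtful" (length 8)
Word 2: "useful" (length 6)
One optimal edit sequence:
  1. delete 'd'  (+1)
  2. delete 'o'  (+1)
  3. keep 'u'
  4. substitute 'b' -> 's'  (+1)
  5. substitute 't' -> 'e'  (+1)
  6. keep 'f'
  7. keep 'u'
  8. keep 'l'
Edit distance = 4
Max length = max(8, 6) = 8
Similarity = 1 - 4/8
= 0.5000


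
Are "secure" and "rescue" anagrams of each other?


Word 1: "secure" → sorted: ceersu
Word 2: "rescue" → sorted: ceersu
Same letters? ceersu == ceersu
Anagram = Yes


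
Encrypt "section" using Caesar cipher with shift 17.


Word: "section"
Shift: 17
Each letter → (letter + shift) mod 26:
  's' (18) + 17 = 9 → 'j'
  'e' (4) + 17 = 21 → 'v'
  'c' (2) + 17 = 19 → 't'
  't' (19) + 17 = 10 → 'k'
  'i' (8) + 17 = 25 → 'z'
  'o' (14) + 17 = 5 → 'f'
  'n' (13) + 17 = 4 → 'e'
Result = "jvtkzfe"


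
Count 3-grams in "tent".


Word: "tent" (length 4)
Number of 3-grams = length - 3 + 1 = 4 - 3 + 1
= 2


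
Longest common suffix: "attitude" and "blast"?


Word 1: "attitude"
Word 2: "blast"
Comparing from end:
  Pos -1: 'e' != 't' (stop)
LCS = "" (length 0)


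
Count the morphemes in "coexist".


Word: "coexist"
Morphemes: co- / exist
Each morpheme carries meaning
= 2 morphemes


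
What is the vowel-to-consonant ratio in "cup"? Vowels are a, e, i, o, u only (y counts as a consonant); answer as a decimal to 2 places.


Word: "cup"
Vowels (a,e,i,o,u): 1
Consonants: 2
Ratio = 1/2
= 0.50


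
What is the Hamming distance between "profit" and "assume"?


Comparing character by character (same length = 6):
  Pos 0: 'p' vs 'a' !=
  Pos 1: 'r' vs 's' !=
  Pos 2: 'o' vs 's' !=
  Pos 3: 'f' vs 'u' !=
  Pos 4: 'i' vs 'm' !=
  Pos 5: 't' vs 'e' !=
Hamming distance = 6


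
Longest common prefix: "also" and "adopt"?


Word 1: "also"
Word 2: "adopt"
Comparing from start:
  Pos 0: 'a' == 'a'
  Pos 1: 'l' != 'd' (stop)
LCP = "a" (length 1)


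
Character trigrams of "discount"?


Word: "discount" (length 8)
Number of trigrams = 8 - 3 + 1 = 6
  Position 0: "dis"
  Position 1: "isc"
  Position 2: "sco"
  Position 3: "cou"
  Position 4: "oun"
  Position 5: "unt"
Trigrams = "dis", "isc", "sco", "cou", "oun", "unt"


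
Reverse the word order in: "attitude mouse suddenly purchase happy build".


Original: "attitude mouse suddenly purchase happy build"
Words (1..n): attitude | mouse | suddenly | purchase | happy | build
Reversed (n..1): build | happy | purchase | suddenly | mouse | attitude
Result = "build happy purchase suddenly mouse attitude"


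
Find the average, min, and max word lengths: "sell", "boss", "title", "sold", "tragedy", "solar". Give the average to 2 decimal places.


Lengths: "sell"=4, "boss"=4, "title"=5, "sold"=4, "tragedy"=7, "solar"=5
Sum = 29, Count = 6
Average = 29/6 = 4.83
= avg=4.83, min=4, max=7


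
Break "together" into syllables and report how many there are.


Word: "together"
Syllable breakdown: to / geth / er
Counting: 3 parts
= 3 syllables


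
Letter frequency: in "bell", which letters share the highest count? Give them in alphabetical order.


Word: "bell"
Letter counts:
  'b': 1
  'e': 1
  'l': 2
Maximum count = 2
Most frequent = 'l' (2 times each)


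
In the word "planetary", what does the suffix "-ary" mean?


Suffix: -ary
Example: planetary = planet + -ary
Meaning = relating to


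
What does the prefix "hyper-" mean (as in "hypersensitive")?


Prefix: hyper-
Example: hypersensitive (hyper- + sensitive)
Meaning = over / excessive


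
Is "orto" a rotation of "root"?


Word: "root", Candidate: "orto"
Method: check if candidate is substring of word+word
"rootroot" contains "orto"? No
Is rotation = No


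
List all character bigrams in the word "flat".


Word: "flat" (length 4)
Number of bigrams = 4 - 2 + 1 = 3
  Position 0: "fl"
  Position 1: "la"
  Position 2: "at"
Bigrams = "fl", "la", "at"


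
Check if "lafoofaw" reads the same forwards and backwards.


Word: "lafoofaw"
Reversed: "wafoofal"
Forward == Backward? lafoofaw != wafoofal
Palindrome = No


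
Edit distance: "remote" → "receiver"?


Word 1: "remote" (length 6)
Word 2: "receiver" (length 8)
One optimal edit sequence (insert/delete/substitute each cost 1):
  1. keep 'r'
  2. keep 'e'
  3. insert 'c'  (+1)
  4. substitute 'm' -> 'e'  (+1)
  5. substitute 'o' -> 'i'  (+1)
  6. substitute 't' -> 'v'  (+1)
  7. keep 'e'
  8. insert 'r'  (+1)
Total edit operations: 5
Edit distance = 5


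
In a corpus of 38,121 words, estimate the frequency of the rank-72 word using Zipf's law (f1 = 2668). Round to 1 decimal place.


Zipf's law: f(r) = f(1) / r
f(1) = 2668
f(72) = 2668 / 72
= 37.1 occurrences


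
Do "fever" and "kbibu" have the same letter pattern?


Pattern of "fever": [0, 1, 2, 1, 3]
Pattern of "kbibu": [0, 1, 2, 1, 3]
Patterns match
Same pattern = Yes


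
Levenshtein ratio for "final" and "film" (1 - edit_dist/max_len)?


Word 1: "final" (length 5)
Word 2: "film" (length 4)
One optimal edit sequence:
  1. keep 'f'
  2. keep 'i'
  3. delete 'n'  (+1)
  4. substitute 'a' -> 'l'  (+1)
  5. substitute 'l' -> 'm'  (+1)
Edit distance = 3
Max length = max(5, 4) = 5
Similarity = 1 - 3/5
= 0.4000


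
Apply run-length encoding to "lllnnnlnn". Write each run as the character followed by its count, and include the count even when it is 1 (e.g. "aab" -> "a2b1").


String: "lllnnnlnn"
Scanning for consecutive runs:
  'l' x 3
  'n' x 3
  'l' x 1
  'n' x 2
RLE = "l3n3l1n2"


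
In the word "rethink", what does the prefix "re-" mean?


Prefix: re-
Example: rethink = re- + think
Meaning = again


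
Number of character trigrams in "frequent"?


Word: "frequent" (length 8)
Number of 3-grams = length - 3 + 1 = 8 - 3 + 1
= 6


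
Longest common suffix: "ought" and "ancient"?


Word 1: "ought"
Word 2: "ancient"
Comparing from end:
  Pos -1: 't' == 't'
  Pos -2: 'h' != 'n' (stop)
LCS = "t" (length 1)


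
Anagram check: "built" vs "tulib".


Word 1: "built" → sorted: biltu
Word 2: "tulib" → sorted: biltu
Same letters? biltu == biltu
Anagram = Yes


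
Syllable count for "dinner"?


Word: "dinner"
Syllable breakdown: din | ner
Counting: 2 parts
= 2 syllables


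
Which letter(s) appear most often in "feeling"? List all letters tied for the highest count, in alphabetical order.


Word: "feeling"
Letter counts:
  'e': 2
  'f': 1
  'g': 1
  'i': 1
  'l': 1
  'n': 1
Maximum count = 2
Most frequent = 'e' (2 times each)


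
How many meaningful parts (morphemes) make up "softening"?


Word: "softening"
Morphemes: soft / -en / -ing
Each morpheme carries meaning
= 3 morphemes


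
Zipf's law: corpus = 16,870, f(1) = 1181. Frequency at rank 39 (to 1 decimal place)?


Zipf's law: f(r) = f(1) / r
f(1) = 1181
f(39) = 1181 / 39
= 30.3 occurrences


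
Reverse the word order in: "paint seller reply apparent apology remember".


Original: "paint seller reply apparent apology remember"
Words (1..n): paint | seller | reply | apparent | apology | remember
Reversed (n..1): remember | apology | apparent | reply | seller | paint
Result = "remember apology apparent reply seller paint"


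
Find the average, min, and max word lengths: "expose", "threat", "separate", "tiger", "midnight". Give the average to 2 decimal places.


Lengths: "expose"=6, "threat"=6, "separate"=8, "tiger"=5, "midnight"=8
Sum = 33, Count = 5
Average = 33/5 = 6.60
= avg=6.60, min=5, max=8


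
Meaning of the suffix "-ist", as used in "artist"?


Suffix: -ist
Example: artist (art + -ist)
Meaning = one who practices


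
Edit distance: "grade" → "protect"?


Word 1: "grade" (length 5)
Word 2: "protect" (length 7)
One optimal edit sequence (insert/delete/substitute each cost 1):
  1. substitute 'g' -> 'p'  (+1)
  2. keep 'r'
  3. substitute 'a' -> 'o'  (+1)
  4. substitute 'd' -> 't'  (+1)
  5. keep 'e'
  6. insert 'c'  (+1)
  7. insert 't'  (+1)
Total edit operations: 5
Edit distance = 5


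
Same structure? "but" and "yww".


Pattern of "but": [0, 1, 2]
Pattern of "yww": [0, 1, 1]
Patterns do not match
Same pattern = No


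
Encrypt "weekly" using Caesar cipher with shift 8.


Word: "weekly"
Shift: 8
Each letter → (letter + shift) mod 26:
  'w' (22) + 8 = 4 → 'e'
  'e' (4) + 8 = 12 → 'm'
  'e' (4) + 8 = 12 → 'm'
  'k' (10) + 8 = 18 → 's'
  'l' (11) + 8 = 19 → 't'
  'y' (24) + 8 = 6 → 'g'
Result = "emmstg"


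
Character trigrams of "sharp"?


Word: "sharp" (length 5)
Number of trigrams = 5 - 3 + 1 = 3
  Position 0: "sha"
  Position 1: "har"
  Position 2: "arp"
Trigrams = "sha", "har", "arp"


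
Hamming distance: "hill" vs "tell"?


Comparing character by character (same length = 4):
  Pos 0: 'h' vs 't' !=
  Pos 1: 'i' vs 'e' !=
  Pos 2: 'l' vs 'l' =
  Pos 3: 'l' vs 'l' =
Hamming distance = 2


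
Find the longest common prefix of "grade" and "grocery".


Word 1: "grade"
Word 2: "grocery"
Comparing from start:
  Pos 0: 'g' == 'g'
  Pos 1: 'r' == 'r'
  Pos 2: 'a' != 'o' (stop)
LCP = "gr" (length 2)


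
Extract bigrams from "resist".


Word: "resist" (length 6)
Number of bigrams = 6 - 2 + 1 = 5
  Position 0: "re"
  Position 1: "es"
  Position 2: "si"
  Position 3: "is"
  Position 4: "st"
Bigrams = "re", "es", "si", "is", "st"


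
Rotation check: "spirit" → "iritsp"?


Word: "spirit", Candidate: "iritsp"
Method: check if candidate is substring of word+word
"spiritspirit" contains "iritsp"? Yes
Is rotation = Yes


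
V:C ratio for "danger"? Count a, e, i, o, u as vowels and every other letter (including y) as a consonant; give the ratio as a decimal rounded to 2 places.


Word: "danger"
Vowels (a,e,i,o,u): 2
Consonants: 4
Ratio = 2/4
= 0.50


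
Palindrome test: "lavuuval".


Word: "lavuuval"
Reversed: "lavuuval"
Forward == Backward? lavuuval == lavuuval
Palindrome = Yes


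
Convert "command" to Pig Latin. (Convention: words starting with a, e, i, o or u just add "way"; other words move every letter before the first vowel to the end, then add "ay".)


Word: "command"
Starts with consonant(s) → move to end, add 'ay'
Consonant cluster: "c"
Pig Latin = "ommandcay"


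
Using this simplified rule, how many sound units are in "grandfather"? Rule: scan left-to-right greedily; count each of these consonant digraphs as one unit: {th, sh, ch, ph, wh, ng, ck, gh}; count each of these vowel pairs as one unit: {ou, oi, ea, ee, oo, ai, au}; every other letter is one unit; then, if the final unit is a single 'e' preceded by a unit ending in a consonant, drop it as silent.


Word: "grandfather" (11 letters)
Left-to-right scan:
  (1) 'g' (letter)
  (2) 'r' (letter)
  (3) 'a' (letter)
  (4) 'n' (letter)
  (5) 'd' (letter)
  (6) 'f' (letter)
  (7) 'a' (letter)
  (8) 'th' (digraph)
  (9) 'e' (letter)
  (10) 'r' (letter)
Units from scan: 10
Sound units = 10 units


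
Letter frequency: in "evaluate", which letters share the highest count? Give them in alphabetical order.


Word: "evaluate"
Letter counts:
  'a': 2
  'e': 2
  'l': 1
  't': 1
  'u': 1
  'v': 1
Maximum count = 2
Most frequent = 'a', 'e' (2 times each)


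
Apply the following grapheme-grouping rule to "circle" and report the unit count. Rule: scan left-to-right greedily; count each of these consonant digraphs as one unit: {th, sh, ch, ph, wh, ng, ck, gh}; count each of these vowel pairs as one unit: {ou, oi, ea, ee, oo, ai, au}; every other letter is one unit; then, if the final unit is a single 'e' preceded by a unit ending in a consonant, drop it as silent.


Word: "circle" (6 letters)
Left-to-right scan:
  1. 'c' (letter)
  2. 'i' (letter)
  3. 'r' (letter)
  4. 'c' (letter)
  5. 'l' (letter)
  6. 'e' (letter)
Units from scan: 6
Final unit is 'e' after a consonant -> drop as silent (-1)
Sound units = 5 units


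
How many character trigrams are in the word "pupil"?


Word: "pupil" (length 5)
Number of 3-grams = length - 3 + 1 = 5 - 3 + 1
= 3


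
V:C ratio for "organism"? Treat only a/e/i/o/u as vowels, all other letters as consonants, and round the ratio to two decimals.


Word: "organism"
Vowels (a,e,i,o,u): 3
Consonants: 5
Ratio = 3/5
= 0.60


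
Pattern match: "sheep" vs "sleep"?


Pattern of "sheep": [0, 1, 2, 2, 3]
Pattern of "sleep": [0, 1, 2, 2, 3]
Patterns match
Same pattern = Yes


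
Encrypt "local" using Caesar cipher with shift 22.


Word: "local"
Shift: 22
Each letter → (letter + shift) mod 26:
  'l' (11) + 22 = 7 → 'h'
  'o' (14) + 22 = 10 → 'k'
  'c' (2) + 22 = 24 → 'y'
  'a' (0) + 22 = 22 → 'w'
  'l' (11) + 22 = 7 → 'h'
Result = "hkywh"


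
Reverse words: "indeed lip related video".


Original: "indeed lip related video"
Words (1..n): indeed | lip | related | video
Reversed (n..1): video | related | lip | indeed
Result = "video related lip indeed"


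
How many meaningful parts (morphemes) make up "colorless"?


Word: "colorless"
Morphemes: color / -less
Each morpheme carries meaning
= 2 morphemes


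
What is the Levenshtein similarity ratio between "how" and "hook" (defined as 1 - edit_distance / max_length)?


Word 1: "how" (length 3)
Word 2: "hook" (length 4)
One optimal edit sequence:
  1. keep 'h'
  2. insert 'o'  (+1)
  3. keep 'o'
  4. substitute 'w' -> 'k'  (+1)
Edit distance = 2
Max length = max(3, 4) = 4
Similarity = 1 - 2/4
= 0.5000


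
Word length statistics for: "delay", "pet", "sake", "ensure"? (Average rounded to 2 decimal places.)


Lengths: "delay"=5, "pet"=3, "sake"=4, "ensure"=6
Sum = 18, Count = 4
Average = 18/4 = 4.50
= avg=4.50, min=3, max=6


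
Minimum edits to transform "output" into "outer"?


Word 1: "output" (length 6)
Word 2: "outer" (length 5)
One optimal edit sequence (insert/delete/substitute each cost 1):
  1. keep 'o'
  2. keep 'u'
  3. keep 't'
  4. delete 'p'  (+1)
  5. substitute 'u' -> 'e'  (+1)
  6. substitute 't' -> 'r'  (+1)
Total edit operations: 3
Edit distance = 3


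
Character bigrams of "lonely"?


Word: "lonely" (length 6)
Number of bigrams = 6 - 2 + 1 = 5
  Position 0: "lo"
  Position 1: "on"
  Position 2: "ne"
  Position 3: "el"
  Position 4: "ly"
Bigrams = "lo", "on", "ne", "el", "ly"


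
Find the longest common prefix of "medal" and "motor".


Word 1: "medal"
Word 2: "motor"
Comparing from start:
  Pos 0: 'm' == 'm'
  Pos 1: 'e' != 'o' (stop)
LCP = "m" (length 1)


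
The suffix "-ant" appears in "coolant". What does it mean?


Suffix: -ant
Example: coolant = cool + -ant
Meaning = one who / that which


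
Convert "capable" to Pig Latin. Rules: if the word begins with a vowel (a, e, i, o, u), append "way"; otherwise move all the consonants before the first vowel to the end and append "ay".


Word: "capable"
Starts with consonant(s) → move to end, add 'ay'
Consonant cluster: "c"
Pig Latin = "apablecay"


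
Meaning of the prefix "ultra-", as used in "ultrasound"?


Prefix: ultra-
Example: ultrasound = ultra- + sound
Meaning = beyond


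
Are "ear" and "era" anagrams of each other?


Word 1: "ear" → sorted: aer
Word 2: "era" → sorted: aer
Same letters? aer == aer
Anagram = Yes


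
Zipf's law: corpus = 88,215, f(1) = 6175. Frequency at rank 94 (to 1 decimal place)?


Zipf's law: f(r) = f(1) / r
f(1) = 6175
f(94) = 6175 / 94
= 65.7 occurrences


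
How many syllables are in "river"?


Word: "river"
Syllable breakdown: riv · er
Counting: 2 parts
= 2 syllables


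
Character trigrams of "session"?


Word: "session" (length 7)
Number of trigrams = 7 - 3 + 1 = 5
  Position 0: "ses"
  Position 1: "ess"
  Position 2: "ssi"
  Position 3: "sio"
  Position 4: "ion"
Trigrams = "ses", "ess", "ssi", "sio", "ion"


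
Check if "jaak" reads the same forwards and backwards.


Word: "jaak"
Reversed: "kaaj"
Forward == Backward? jaak != kaaj
Palindrome = No


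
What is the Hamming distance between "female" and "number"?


Comparing character by character (same length = 6):
  Pos 0: 'f' vs 'n' !=
  Pos 1: 'e' vs 'u' !=
  Pos 2: 'm' vs 'm' =
  Pos 3: 'a' vs 'b' !=
  Pos 4: 'l' vs 'e' !=
  Pos 5: 'e' vs 'r' !=
Hamming distance = 5


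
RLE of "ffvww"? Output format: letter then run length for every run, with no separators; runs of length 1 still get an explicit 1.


String: "ffvww"
Scanning for consecutive runs:
  'f' x 2
  'v' x 1
  'w' x 2
RLE = "f2v1w2"


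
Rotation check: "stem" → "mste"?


Word: "stem", Candidate: "mste"
Method: check if candidate is substring of word+word
"stemstem" contains "mste"? Yes
Is rotation = Yes


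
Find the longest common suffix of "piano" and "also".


Word 1: "piano"
Word 2: "also"
Comparing from end:
  Pos -1: 'o' == 'o'
  Pos -2: 'n' != 's' (stop)
LCS = "o" (length 1)


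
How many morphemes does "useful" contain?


Word: "useful"
Morphemes: use / -ful
Each morpheme carries meaning
= 2 morphemes


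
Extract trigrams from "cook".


Word: "cook" (length 4)
Number of trigrams = 4 - 3 + 1 = 2
  Position 0: "coo"
  Position 1: "ook"
Trigrams = "coo", "ook"


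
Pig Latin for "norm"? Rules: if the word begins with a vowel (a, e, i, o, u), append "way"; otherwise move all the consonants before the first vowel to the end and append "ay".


Word: "norm"
Starts with consonant(s) → move to end, add 'ay'
Consonant cluster: "n"
Pig Latin = "ormnay"


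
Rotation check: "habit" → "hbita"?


Word: "habit", Candidate: "hbita"
Method: check if candidate is substring of word+word
"habithabit" contains "hbita"? No
Is rotation = No


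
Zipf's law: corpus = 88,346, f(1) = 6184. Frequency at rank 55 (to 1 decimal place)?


Zipf's law: f(r) = f(1) / r
f(1) = 6184
f(55) = 6184 / 55
= 112.4 occurrences


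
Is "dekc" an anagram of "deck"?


Word 1: "deck" → sorted: cdek
Word 2: "dekc" → sorted: cdek
Same letters? cdek == cdek
Anagram = Yes


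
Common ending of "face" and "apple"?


Word 1: "face"
Word 2: "apple"
Comparing from end:
  Pos -1: 'e' == 'e'
  Pos -2: 'c' != 'l' (stop)
LCS = "e" (length 1)


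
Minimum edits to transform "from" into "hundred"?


Word 1: "from" (length 4)
Word 2: "hundred" (length 7)
One optimal edit sequence (insert/delete/substitute each cost 1):
  1. insert 'h'  (+1)
  2. insert 'u'  (+1)
  3. insert 'n'  (+1)
  4. substitute 'f' -> 'd'  (+1)
  5. keep 'r'
  6. substitute 'o' -> 'e'  (+1)
  7. substitute 'm' -> 'd'  (+1)
Total edit operations: 6
Edit distance = 6


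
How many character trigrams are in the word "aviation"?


Word: "aviation" (length 8)
Number of 3-grams = length - 3 + 1 = 8 - 3 + 1
= 6


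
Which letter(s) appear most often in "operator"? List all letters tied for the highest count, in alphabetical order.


Word: "operator"
Letter counts:
  'a': 1
  'e': 1
  'o': 2
  'p': 1
  'r': 2
  't': 1
Maximum count = 2
Most frequent = 'o', 'r' (2 times each)


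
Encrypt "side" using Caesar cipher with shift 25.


Word: "side"
Shift: 25
Each letter → (letter + shift) mod 26:
  's' (18) + 25 = 17 → 'r'
  'i' (8) + 25 = 7 → 'h'
  'd' (3) + 25 = 2 → 'c'
  'e' (4) + 25 = 3 → 'd'
Result = "rhcd"


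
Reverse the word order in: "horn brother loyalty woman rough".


Original: "horn brother loyalty woman rough"
Words (1..n): horn | brother | loyalty | woman | rough
Reversed (n..1): rough | woman | loyalty | brother | horn
Result = "rough woman loyalty brother horn"


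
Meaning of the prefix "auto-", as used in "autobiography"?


Prefix: auto-
Example: autobiography (auto- + biography)
Meaning = self


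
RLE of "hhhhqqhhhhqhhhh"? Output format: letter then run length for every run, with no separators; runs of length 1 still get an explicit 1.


String: "hhhhqqhhhhqhhhh"
Scanning for consecutive runs:
  'h' x 4
  'q' x 2
  'h' x 4
  'q' x 1
  'h' x 4
RLE = "h4q2h4q1h4"


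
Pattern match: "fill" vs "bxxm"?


Pattern of "fill": [0, 1, 2, 2]
Pattern of "bxxm": [0, 1, 1, 2]
Patterns do not match
Same pattern = No


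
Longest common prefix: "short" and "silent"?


Word 1: "short"
Word 2: "silent"
Comparing from start:
  Pos 0: 's' == 's'
  Pos 1: 'h' != 'i' (stop)
LCP = "s" (length 1)


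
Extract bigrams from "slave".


Word: "slave" (length 5)
Number of bigrams = 5 - 2 + 1 = 4
  Position 0: "sl"
  Position 1: "la"
  Position 2: "av"
  Position 3: "ve"
Bigrams = "sl", "la", "av", "ve"


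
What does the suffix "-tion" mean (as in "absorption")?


Suffix: -tion
Example: absorption = absorb + -tion, with a spelling change
Meaning = act or process


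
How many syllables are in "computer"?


Word: "computer"
Syllable breakdown: com · pu · ter
Counting: 3 parts
= 3 syllables


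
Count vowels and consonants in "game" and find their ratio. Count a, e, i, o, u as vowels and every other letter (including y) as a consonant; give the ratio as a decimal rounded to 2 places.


Word: "game"
Vowels (a,e,i,o,u): 2
Consonants: 2
Ratio = 2/2
= 1.00


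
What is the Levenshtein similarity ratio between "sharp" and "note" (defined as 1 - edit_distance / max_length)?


Word 1: "sharp" (length 5)
Word 2: "note" (length 4)
One optimal edit sequence:
  1. delete 's'  (+1)
  2. substitute 'h' -> 'n'  (+1)
  3. substitute 'a' -> 'o'  (+1)
  4. substitute 'r' -> 't'  (+1)
  5. substitute 'p' -> 'e'  (+1)
Edit distance = 5
Max length = max(5, 4) = 5
Similarity = 1 - 5/5
= 0.0000


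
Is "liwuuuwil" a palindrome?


Word: "liwuuuwil"
Reversed: "liwuuuwil"
Forward == Backward? liwuuuwil == liwuuuwil
Palindrome = Yes


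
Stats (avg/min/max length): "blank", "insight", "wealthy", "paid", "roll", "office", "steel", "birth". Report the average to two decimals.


Lengths: "blank"=5, "insight"=7, "wealthy"=7, "paid"=4, "roll"=4, "office"=6, "steel"=5, "birth"=5
Sum = 43, Count = 8
Average = 43/8 = 5.38
= avg=5.38, min=4, max=7


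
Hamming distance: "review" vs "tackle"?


Comparing character by character (same length = 6):
  Pos 0: 'r' vs 't' !=
  Pos 1: 'e' vs 'a' !=
  Pos 2: 'v' vs 'c' !=
  Pos 3: 'i' vs 'k' !=
  Pos 4: 'e' vs 'l' !=
  Pos 5: 'w' vs 'e' !=
Hamming distance = 6


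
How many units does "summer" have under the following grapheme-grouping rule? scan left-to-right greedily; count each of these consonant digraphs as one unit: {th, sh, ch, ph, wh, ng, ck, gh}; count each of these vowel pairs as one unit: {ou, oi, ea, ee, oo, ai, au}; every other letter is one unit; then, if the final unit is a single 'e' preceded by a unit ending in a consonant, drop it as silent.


Word: "summer" (6 letters)
Left-to-right scan:
  1. 's' (letter)
  2. 'u' (letter)
  3. 'm' (letter)
  4. 'm' (letter)
  5. 'e' (letter)
  6. 'r' (letter)
Units from scan: 6
Sound units = 6 units


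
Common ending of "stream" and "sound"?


Word 1: "stream"
Word 2: "sound"
Comparing from end:
  Pos -1: 'm' != 'd' (stop)
LCS = "" (length 0)


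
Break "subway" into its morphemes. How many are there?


Word: "subway"
Morphemes: sub- | way
Each morpheme carries meaning
= 2 morphemes


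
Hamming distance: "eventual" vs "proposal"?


Comparing character by character (same length = 8):
  Pos 0: 'e' vs 'p' !=
  Pos 1: 'v' vs 'r' !=
  Pos 2: 'e' vs 'o' !=
  Pos 3: 'n' vs 'p' !=
  Pos 4: 't' vs 'o' !=
  Pos 5: 'u' vs 's' !=
  Pos 6: 'a' vs 'a' =
  Pos 7: 'l' vs 'l' =
Hamming distance = 6


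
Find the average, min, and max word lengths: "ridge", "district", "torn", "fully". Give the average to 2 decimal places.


Lengths: "ridge"=5, "district"=8, "torn"=4, "fully"=5
Sum = 22, Count = 4
Average = 22/4 = 5.50
= avg=5.50, min=4, max=8


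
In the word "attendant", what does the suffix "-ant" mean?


Suffix: -ant
Example: attendant = attend + -ant
Meaning = one who / that which
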